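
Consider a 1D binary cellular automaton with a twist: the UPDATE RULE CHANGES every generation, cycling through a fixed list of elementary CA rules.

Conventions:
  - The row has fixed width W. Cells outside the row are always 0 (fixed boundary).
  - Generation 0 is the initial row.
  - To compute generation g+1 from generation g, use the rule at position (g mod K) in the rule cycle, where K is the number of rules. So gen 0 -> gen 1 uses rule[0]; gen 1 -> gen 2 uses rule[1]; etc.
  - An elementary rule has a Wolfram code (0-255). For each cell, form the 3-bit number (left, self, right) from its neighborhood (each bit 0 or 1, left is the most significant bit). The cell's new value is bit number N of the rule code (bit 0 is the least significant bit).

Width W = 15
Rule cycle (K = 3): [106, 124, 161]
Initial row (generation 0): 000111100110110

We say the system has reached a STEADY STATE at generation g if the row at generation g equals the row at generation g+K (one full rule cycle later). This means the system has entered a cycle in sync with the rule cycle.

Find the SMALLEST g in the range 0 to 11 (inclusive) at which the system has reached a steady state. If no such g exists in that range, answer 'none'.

Gen 0: 000111100110110
Gen 1 (rule 106): 001100101111110
Gen 2 (rule 124): 001110111000011
Gen 3 (rule 161): 100101010011000
Gen 4 (rule 106): 001010100111000
Gen 5 (rule 124): 001111110101100
Gen 6 (rule 161): 100111101010001
Gen 7 (rule 106): 001100110100010
Gen 8 (rule 124): 001110111110011
Gen 9 (rule 161): 100101011100000
Gen 10 (rule 106): 001010110100000
Gen 11 (rule 124): 001111111110000
Gen 12 (rule 161): 100111111100111
Gen 13 (rule 106): 001100000101101
Gen 14 (rule 124): 001110000111111

Answer: none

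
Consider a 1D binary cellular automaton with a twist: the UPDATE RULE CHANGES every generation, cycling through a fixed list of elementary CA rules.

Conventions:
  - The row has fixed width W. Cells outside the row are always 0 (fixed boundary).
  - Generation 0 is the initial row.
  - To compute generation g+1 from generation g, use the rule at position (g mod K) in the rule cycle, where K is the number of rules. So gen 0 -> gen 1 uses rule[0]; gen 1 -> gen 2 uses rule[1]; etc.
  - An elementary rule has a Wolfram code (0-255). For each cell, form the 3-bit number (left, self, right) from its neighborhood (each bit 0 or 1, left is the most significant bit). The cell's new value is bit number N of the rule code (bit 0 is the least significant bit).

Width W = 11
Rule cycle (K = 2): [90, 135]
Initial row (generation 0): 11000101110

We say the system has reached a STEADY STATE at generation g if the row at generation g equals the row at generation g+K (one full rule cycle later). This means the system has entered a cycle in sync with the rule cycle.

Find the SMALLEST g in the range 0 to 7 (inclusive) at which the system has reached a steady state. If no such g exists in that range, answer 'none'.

Answer: none

Derivation:
Gen 0: 11000101110
Gen 1 (rule 90): 11101001011
Gen 2 (rule 135): 01001011000
Gen 3 (rule 90): 10110011100
Gen 4 (rule 135): 10000101001
Gen 5 (rule 90): 01001000110
Gen 6 (rule 135): 11011011000
Gen 7 (rule 90): 11011011100
Gen 8 (rule 135): 00000001001
Gen 9 (rule 90): 00000010110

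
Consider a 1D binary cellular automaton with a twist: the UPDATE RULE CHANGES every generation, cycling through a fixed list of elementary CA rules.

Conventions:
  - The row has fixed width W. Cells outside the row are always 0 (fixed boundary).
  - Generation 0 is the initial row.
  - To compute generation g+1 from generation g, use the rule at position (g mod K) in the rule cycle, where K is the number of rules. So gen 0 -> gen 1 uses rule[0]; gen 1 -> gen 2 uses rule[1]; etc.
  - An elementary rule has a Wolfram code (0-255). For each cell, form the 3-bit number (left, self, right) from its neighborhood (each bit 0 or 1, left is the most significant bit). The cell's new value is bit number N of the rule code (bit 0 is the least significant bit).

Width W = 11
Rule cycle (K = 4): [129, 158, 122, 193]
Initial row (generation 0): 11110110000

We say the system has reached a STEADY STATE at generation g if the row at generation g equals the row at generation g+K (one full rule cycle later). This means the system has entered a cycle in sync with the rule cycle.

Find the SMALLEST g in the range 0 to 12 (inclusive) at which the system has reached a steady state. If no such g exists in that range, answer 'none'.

Answer: none

Derivation:
Gen 0: 11110110000
Gen 1 (rule 129): 01100000111
Gen 2 (rule 158): 11010001110
Gen 3 (rule 122): 11101011011
Gen 4 (rule 193): 01100001001
Gen 5 (rule 129): 00001100000
Gen 6 (rule 158): 00011010000
Gen 7 (rule 122): 00111101000
Gen 8 (rule 193): 10011100011
Gen 9 (rule 129): 00001001000
Gen 10 (rule 158): 00011111100
Gen 11 (rule 122): 00110000110
Gen 12 (rule 193): 10010110010
Gen 13 (rule 129): 00000000000
Gen 14 (rule 158): 00000000000
Gen 15 (rule 122): 00000000000
Gen 16 (rule 193): 11111111111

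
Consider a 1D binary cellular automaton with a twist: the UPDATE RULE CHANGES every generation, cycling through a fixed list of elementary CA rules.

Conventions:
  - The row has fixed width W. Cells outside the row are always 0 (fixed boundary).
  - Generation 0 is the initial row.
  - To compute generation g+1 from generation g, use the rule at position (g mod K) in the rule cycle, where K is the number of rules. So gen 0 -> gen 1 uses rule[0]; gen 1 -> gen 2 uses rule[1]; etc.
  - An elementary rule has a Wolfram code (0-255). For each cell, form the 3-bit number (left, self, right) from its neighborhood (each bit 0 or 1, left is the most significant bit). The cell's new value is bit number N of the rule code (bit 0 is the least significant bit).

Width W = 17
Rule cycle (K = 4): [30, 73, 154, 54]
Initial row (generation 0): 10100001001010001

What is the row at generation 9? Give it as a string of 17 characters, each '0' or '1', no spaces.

Gen 0: 10100001001010001
Gen 1 (rule 30): 10110011111011011
Gen 2 (rule 73): 00110010001011011
Gen 3 (rule 154): 01101101010010010
Gen 4 (rule 54): 10010011111111111
Gen 5 (rule 30): 11111110000000000
Gen 6 (rule 73): 10000010111111111
Gen 7 (rule 154): 01000100111111110
Gen 8 (rule 54): 11101111000000001
Gen 9 (rule 30): 10001000100000011

Answer: 10001000100000011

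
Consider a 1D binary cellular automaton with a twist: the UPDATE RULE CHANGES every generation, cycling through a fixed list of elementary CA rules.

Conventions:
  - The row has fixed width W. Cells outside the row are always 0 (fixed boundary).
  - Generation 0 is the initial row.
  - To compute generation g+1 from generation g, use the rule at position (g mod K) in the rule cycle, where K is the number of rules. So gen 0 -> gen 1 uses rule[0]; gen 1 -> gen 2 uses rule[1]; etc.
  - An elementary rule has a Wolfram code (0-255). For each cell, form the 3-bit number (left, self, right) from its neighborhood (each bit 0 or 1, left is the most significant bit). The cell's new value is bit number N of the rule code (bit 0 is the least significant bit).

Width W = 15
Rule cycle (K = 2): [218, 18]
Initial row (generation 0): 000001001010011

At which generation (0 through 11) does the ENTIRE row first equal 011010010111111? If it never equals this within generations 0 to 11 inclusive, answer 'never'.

Gen 0: 000001001010011
Gen 1 (rule 218): 000010110001111
Gen 2 (rule 18): 000100001010000
Gen 3 (rule 218): 001010010001000
Gen 4 (rule 18): 010001101010100
Gen 5 (rule 218): 101011100000010
Gen 6 (rule 18): 000000010000101
Gen 7 (rule 218): 000000101001000
Gen 8 (rule 18): 000001000110100
Gen 9 (rule 218): 000010101110010
Gen 10 (rule 18): 000100000001101
Gen 11 (rule 218): 001010000011100

Answer: never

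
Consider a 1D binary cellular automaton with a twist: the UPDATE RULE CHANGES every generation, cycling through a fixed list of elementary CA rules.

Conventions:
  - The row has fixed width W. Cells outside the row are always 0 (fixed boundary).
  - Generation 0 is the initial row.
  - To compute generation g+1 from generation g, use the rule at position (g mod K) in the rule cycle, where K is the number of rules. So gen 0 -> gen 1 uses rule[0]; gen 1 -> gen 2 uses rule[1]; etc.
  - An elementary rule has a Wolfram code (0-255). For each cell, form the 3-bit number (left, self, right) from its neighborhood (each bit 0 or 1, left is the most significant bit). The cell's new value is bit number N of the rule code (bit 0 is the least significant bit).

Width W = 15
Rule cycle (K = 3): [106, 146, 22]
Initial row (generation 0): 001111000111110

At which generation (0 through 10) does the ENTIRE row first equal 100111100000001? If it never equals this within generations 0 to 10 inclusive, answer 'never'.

Gen 0: 001111000111110
Gen 1 (rule 106): 011001001100010
Gen 2 (rule 146): 100110110010101
Gen 3 (rule 22): 111000001110101
Gen 4 (rule 106): 101000011011010
Gen 5 (rule 146): 000100100000001
Gen 6 (rule 22): 001111110000011
Gen 7 (rule 106): 011000010000111
Gen 8 (rule 146): 100100101001010
Gen 9 (rule 22): 111111101111011
Gen 10 (rule 106): 100000111001111

Answer: never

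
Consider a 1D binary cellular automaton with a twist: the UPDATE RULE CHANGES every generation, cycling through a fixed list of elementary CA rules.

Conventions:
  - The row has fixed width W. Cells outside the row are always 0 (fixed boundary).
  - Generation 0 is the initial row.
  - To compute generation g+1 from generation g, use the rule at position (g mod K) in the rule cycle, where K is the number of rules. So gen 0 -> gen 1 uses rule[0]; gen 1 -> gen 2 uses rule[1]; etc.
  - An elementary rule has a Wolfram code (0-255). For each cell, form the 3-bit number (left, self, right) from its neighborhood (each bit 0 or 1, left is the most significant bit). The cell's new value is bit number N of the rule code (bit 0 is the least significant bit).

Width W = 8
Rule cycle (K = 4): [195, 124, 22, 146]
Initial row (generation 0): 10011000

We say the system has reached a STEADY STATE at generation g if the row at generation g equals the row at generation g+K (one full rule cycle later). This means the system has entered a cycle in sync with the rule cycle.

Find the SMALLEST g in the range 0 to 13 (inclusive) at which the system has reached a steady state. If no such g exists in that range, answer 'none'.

Answer: none

Derivation:
Gen 0: 10011000
Gen 1 (rule 195): 00101011
Gen 2 (rule 124): 00111111
Gen 3 (rule 22): 01000000
Gen 4 (rule 146): 10100000
Gen 5 (rule 195): 00001111
Gen 6 (rule 124): 00001001
Gen 7 (rule 22): 00011111
Gen 8 (rule 146): 00101110
Gen 9 (rule 195): 11000110
Gen 10 (rule 124): 11100111
Gen 11 (rule 22): 00011000
Gen 12 (rule 146): 00100100
Gen 13 (rule 195): 11001001
Gen 14 (rule 124): 11101101
Gen 15 (rule 22): 00000001
Gen 16 (rule 146): 00000010
Gen 17 (rule 195): 11111100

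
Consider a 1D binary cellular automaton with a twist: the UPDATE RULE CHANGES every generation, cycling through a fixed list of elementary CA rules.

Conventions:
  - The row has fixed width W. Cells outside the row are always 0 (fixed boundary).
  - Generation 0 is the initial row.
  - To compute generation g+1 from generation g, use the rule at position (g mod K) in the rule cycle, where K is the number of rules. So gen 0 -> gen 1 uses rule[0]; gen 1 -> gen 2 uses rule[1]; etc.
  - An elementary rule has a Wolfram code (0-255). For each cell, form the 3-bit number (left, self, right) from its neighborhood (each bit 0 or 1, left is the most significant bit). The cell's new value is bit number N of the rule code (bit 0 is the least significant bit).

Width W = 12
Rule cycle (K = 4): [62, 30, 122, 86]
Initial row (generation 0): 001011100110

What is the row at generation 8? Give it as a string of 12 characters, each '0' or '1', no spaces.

Gen 0: 001011100110
Gen 1 (rule 62): 011110011101
Gen 2 (rule 30): 110001110001
Gen 3 (rule 122): 111011011010
Gen 4 (rule 86): 001001001011
Gen 5 (rule 62): 011111111110
Gen 6 (rule 30): 110000000001
Gen 7 (rule 122): 111000000010
Gen 8 (rule 86): 001100000111

Answer: 001100000111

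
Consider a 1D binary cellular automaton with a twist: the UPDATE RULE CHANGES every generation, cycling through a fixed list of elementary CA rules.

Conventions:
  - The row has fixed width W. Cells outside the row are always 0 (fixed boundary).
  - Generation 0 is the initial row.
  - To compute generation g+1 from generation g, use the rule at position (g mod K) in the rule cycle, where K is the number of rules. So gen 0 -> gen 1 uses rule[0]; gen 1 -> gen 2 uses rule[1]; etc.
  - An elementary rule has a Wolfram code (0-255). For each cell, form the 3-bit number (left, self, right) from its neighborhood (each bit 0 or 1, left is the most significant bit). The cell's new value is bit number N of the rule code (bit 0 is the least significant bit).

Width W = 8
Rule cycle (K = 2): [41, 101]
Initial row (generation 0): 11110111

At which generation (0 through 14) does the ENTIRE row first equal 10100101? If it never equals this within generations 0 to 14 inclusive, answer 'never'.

Gen 0: 11110111
Gen 1 (rule 41): 10001100
Gen 2 (rule 101): 10100101
Gen 3 (rule 41): 01000010
Gen 4 (rule 101): 01011010
Gen 5 (rule 41): 00110100
Gen 6 (rule 101): 10011101
Gen 7 (rule 41): 00010010
Gen 8 (rule 101): 11010010
Gen 9 (rule 41): 10100000
Gen 10 (rule 101): 11101111
Gen 11 (rule 41): 10011000
Gen 12 (rule 101): 10001011
Gen 13 (rule 41): 00100110
Gen 14 (rule 101): 10100010

Answer: 2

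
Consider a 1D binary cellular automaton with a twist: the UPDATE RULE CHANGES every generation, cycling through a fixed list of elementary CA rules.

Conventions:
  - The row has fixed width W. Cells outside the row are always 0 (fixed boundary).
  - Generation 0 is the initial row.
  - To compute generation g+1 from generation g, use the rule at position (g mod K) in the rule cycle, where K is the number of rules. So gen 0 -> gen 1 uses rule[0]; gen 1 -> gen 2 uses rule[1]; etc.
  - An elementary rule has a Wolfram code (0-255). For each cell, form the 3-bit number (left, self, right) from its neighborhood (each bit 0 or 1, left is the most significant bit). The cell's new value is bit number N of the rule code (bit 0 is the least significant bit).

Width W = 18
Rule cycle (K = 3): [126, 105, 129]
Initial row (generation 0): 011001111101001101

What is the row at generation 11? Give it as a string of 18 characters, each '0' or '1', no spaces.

Gen 0: 011001111101001101
Gen 1 (rule 126): 111111000111111111
Gen 2 (rule 105): 100001010100000001
Gen 3 (rule 129): 001100000001111100
Gen 4 (rule 126): 011110000011000110
Gen 5 (rule 105): 010010111011010110
Gen 6 (rule 129): 000000010000000000
Gen 7 (rule 126): 000000111000000000
Gen 8 (rule 105): 111110101011111111
Gen 9 (rule 129): 011100000001111110
Gen 10 (rule 126): 110110000011000011
Gen 11 (rule 105): 111110111011011011

Answer: 111110111011011011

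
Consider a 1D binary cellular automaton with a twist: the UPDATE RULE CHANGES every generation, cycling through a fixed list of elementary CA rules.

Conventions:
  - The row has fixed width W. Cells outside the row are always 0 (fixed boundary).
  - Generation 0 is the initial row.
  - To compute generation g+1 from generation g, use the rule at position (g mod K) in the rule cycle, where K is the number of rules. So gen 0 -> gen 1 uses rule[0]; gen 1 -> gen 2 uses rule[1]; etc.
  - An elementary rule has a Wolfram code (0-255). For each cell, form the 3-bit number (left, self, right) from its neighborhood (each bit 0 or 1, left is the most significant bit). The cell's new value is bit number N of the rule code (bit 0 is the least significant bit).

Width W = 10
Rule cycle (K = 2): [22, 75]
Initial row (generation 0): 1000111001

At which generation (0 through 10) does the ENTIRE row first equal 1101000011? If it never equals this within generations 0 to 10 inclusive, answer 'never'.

Answer: never

Derivation:
Gen 0: 1000111001
Gen 1 (rule 22): 1101000111
Gen 2 (rule 75): 1100011101
Gen 3 (rule 22): 0010100001
Gen 4 (rule 75): 1100001110
Gen 5 (rule 22): 0010010001
Gen 6 (rule 75): 1100100110
Gen 7 (rule 22): 0011111001
Gen 8 (rule 75): 1110001010
Gen 9 (rule 22): 0001011011
Gen 10 (rule 75): 1110011011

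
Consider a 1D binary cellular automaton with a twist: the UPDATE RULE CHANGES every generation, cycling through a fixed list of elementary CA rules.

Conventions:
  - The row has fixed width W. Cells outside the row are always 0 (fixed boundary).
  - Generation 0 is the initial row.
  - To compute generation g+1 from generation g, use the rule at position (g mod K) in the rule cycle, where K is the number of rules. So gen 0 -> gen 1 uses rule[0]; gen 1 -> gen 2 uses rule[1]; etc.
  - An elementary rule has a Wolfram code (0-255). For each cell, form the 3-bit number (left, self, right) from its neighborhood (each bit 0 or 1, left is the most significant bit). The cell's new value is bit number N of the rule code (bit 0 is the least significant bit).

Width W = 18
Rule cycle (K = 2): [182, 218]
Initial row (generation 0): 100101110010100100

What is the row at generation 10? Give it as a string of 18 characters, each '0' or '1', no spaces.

Answer: 111011111000111111

Derivation:
Gen 0: 100101110010100100
Gen 1 (rule 182): 111110101111111110
Gen 2 (rule 218): 111110001111111111
Gen 3 (rule 182): 011101010111111110
Gen 4 (rule 218): 111100000111111111
Gen 5 (rule 182): 011010001011111110
Gen 6 (rule 218): 111001010011111111
Gen 7 (rule 182): 010111111101111110
Gen 8 (rule 218): 100111111101111111
Gen 9 (rule 182): 111011111010111110
Gen 10 (rule 218): 111011111000111111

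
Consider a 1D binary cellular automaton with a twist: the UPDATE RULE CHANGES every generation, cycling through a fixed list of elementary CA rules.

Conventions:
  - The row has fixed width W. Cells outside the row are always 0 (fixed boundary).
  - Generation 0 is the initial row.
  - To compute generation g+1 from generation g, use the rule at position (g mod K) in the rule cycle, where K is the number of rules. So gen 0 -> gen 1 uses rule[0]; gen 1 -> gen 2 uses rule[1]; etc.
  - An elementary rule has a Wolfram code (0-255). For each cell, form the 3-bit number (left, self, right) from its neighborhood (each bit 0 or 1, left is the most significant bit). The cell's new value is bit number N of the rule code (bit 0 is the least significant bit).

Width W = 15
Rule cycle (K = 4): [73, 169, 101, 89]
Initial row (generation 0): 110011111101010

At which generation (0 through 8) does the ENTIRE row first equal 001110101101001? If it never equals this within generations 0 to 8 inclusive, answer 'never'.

Answer: never

Derivation:
Gen 0: 110011111101010
Gen 1 (rule 73): 110010000100000
Gen 2 (rule 169): 100000110001111
Gen 3 (rule 101): 101110010100001
Gen 4 (rule 89): 001011000011100
Gen 5 (rule 73): 100011011010101
Gen 6 (rule 169): 001010110101010
Gen 7 (rule 101): 101111011111110
Gen 8 (rule 89): 001001010000011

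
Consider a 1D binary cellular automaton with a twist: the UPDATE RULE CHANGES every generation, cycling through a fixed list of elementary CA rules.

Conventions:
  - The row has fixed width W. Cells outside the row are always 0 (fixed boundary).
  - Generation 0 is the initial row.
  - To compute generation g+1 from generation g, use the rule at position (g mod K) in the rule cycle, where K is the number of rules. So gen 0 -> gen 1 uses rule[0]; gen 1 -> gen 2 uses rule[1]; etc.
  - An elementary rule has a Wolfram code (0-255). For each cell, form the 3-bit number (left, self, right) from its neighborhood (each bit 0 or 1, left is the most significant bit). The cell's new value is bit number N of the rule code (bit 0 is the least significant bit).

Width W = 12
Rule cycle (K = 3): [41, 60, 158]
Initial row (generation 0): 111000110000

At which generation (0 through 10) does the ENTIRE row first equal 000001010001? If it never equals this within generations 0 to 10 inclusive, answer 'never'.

Answer: never

Derivation:
Gen 0: 111000110000
Gen 1 (rule 41): 100010100111
Gen 2 (rule 60): 110011110100
Gen 3 (rule 158): 101111100110
Gen 4 (rule 41): 011000000100
Gen 5 (rule 60): 010100000110
Gen 6 (rule 158): 110110001101
Gen 7 (rule 41): 101100101010
Gen 8 (rule 60): 111010111111
Gen 9 (rule 158): 110010111110
Gen 10 (rule 41): 100001100000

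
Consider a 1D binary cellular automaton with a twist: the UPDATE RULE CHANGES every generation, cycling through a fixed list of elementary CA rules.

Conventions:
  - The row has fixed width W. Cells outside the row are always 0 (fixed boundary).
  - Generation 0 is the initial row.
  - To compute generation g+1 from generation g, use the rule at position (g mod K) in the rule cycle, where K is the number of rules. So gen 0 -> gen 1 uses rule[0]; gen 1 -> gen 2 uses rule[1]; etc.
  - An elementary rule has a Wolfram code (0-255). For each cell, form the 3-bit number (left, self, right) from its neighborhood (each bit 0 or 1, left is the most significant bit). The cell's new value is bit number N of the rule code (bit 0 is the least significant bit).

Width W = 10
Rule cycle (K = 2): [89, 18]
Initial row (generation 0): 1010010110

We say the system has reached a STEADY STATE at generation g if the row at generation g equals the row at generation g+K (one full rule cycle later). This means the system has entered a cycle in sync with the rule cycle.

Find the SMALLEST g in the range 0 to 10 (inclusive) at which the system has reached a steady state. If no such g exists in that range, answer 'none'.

Gen 0: 1010010110
Gen 1 (rule 89): 0001000111
Gen 2 (rule 18): 0010101000
Gen 3 (rule 89): 1000000111
Gen 4 (rule 18): 0100001000
Gen 5 (rule 89): 0011100111
Gen 6 (rule 18): 0100011000
Gen 7 (rule 89): 0011011111
Gen 8 (rule 18): 0100000000
Gen 9 (rule 89): 0011111111
Gen 10 (rule 18): 0100000000
Gen 11 (rule 89): 0011111111
Gen 12 (rule 18): 0100000000

Answer: 8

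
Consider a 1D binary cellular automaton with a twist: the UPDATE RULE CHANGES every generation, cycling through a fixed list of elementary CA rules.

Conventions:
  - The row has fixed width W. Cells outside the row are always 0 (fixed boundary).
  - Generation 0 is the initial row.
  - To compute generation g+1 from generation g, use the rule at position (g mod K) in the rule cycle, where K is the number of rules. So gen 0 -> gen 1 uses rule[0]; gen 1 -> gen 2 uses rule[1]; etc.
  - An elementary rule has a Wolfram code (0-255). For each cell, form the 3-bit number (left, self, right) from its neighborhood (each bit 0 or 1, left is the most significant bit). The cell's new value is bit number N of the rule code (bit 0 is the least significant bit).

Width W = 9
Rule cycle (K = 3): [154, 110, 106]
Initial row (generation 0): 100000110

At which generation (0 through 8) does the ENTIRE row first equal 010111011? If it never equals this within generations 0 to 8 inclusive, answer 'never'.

Gen 0: 100000110
Gen 1 (rule 154): 010001101
Gen 2 (rule 110): 110011111
Gen 3 (rule 106): 110110001
Gen 4 (rule 154): 100101010
Gen 5 (rule 110): 101111110
Gen 6 (rule 106): 011000010
Gen 7 (rule 154): 110100101
Gen 8 (rule 110): 111101111

Answer: never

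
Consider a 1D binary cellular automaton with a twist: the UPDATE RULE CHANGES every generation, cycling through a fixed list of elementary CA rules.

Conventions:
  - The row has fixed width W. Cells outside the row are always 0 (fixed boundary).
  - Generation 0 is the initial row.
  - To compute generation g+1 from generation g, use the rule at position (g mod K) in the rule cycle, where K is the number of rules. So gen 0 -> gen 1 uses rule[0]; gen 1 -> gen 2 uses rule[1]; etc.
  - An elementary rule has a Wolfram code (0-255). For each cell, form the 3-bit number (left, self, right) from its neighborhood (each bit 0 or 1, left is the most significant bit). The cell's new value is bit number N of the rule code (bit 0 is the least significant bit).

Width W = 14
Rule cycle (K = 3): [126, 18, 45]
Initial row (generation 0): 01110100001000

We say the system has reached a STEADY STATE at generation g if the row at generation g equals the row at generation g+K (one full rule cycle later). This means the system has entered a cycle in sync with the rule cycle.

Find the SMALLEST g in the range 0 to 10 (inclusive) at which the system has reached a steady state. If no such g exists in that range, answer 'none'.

Gen 0: 01110100001000
Gen 1 (rule 126): 11011110011100
Gen 2 (rule 18): 00000001100010
Gen 3 (rule 45): 11111101001010
Gen 4 (rule 126): 10000111111111
Gen 5 (rule 18): 01001000000000
Gen 6 (rule 45): 01001011111111
Gen 7 (rule 126): 11111110000001
Gen 8 (rule 18): 00000001000010
Gen 9 (rule 45): 11111101011010
Gen 10 (rule 126): 10000111111111
Gen 11 (rule 18): 01001000000000
Gen 12 (rule 45): 01001011111111
Gen 13 (rule 126): 11111110000001

Answer: none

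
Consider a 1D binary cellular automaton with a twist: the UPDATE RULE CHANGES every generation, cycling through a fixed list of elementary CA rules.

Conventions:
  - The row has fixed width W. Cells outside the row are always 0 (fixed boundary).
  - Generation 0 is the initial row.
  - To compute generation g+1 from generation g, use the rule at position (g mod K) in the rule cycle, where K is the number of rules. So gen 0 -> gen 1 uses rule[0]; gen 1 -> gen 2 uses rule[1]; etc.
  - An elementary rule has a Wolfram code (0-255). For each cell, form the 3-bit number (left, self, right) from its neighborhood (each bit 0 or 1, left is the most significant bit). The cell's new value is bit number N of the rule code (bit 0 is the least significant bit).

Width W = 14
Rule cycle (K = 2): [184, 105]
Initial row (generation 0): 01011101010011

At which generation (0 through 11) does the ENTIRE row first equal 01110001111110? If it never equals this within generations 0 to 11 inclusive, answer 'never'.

Answer: never

Derivation:
Gen 0: 01011101010011
Gen 1 (rule 184): 00111010101010
Gen 2 (rule 105): 10101101010100
Gen 3 (rule 184): 01011010101010
Gen 4 (rule 105): 00111101010100
Gen 5 (rule 184): 00111010101010
Gen 6 (rule 105): 10101101010100
Gen 7 (rule 184): 01011010101010
Gen 8 (rule 105): 00111101010100
Gen 9 (rule 184): 00111010101010
Gen 10 (rule 105): 10101101010100
Gen 11 (rule 184): 01011010101010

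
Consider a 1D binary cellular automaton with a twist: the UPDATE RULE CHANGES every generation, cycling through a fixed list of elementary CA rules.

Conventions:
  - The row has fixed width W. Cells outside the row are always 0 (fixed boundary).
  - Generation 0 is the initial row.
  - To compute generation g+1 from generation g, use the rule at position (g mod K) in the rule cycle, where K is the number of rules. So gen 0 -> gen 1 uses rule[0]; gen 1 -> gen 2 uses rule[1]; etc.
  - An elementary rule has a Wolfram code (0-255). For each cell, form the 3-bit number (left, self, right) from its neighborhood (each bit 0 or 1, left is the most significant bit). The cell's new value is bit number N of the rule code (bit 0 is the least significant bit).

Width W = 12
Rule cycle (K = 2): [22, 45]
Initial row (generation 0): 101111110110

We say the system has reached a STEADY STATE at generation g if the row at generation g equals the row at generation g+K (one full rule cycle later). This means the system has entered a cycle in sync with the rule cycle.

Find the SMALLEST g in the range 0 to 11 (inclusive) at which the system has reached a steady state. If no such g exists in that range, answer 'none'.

Gen 0: 101111110110
Gen 1 (rule 22): 100000000001
Gen 2 (rule 45): 101111111101
Gen 3 (rule 22): 100000000001
Gen 4 (rule 45): 101111111101
Gen 5 (rule 22): 100000000001
Gen 6 (rule 45): 101111111101
Gen 7 (rule 22): 100000000001
Gen 8 (rule 45): 101111111101
Gen 9 (rule 22): 100000000001
Gen 10 (rule 45): 101111111101
Gen 11 (rule 22): 100000000001
Gen 12 (rule 45): 101111111101
Gen 13 (rule 22): 100000000001

Answer: 1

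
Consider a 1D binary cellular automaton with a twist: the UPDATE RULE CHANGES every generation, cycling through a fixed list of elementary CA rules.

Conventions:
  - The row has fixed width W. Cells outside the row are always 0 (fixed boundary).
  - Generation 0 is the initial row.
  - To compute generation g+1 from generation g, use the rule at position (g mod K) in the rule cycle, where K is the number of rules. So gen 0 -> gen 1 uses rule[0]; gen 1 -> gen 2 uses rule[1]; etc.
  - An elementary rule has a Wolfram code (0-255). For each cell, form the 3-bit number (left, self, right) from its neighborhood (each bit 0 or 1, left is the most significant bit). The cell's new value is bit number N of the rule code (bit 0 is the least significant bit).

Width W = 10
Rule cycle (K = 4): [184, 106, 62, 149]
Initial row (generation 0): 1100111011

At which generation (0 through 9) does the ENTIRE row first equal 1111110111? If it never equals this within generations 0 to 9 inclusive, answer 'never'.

Gen 0: 1100111011
Gen 1 (rule 184): 1010110110
Gen 2 (rule 106): 0101111110
Gen 3 (rule 62): 1111000001
Gen 4 (rule 149): 0110111101
Gen 5 (rule 184): 0101111010
Gen 6 (rule 106): 1011001100
Gen 7 (rule 62): 1110111010
Gen 8 (rule 149): 0100010011
Gen 9 (rule 184): 0010001010

Answer: never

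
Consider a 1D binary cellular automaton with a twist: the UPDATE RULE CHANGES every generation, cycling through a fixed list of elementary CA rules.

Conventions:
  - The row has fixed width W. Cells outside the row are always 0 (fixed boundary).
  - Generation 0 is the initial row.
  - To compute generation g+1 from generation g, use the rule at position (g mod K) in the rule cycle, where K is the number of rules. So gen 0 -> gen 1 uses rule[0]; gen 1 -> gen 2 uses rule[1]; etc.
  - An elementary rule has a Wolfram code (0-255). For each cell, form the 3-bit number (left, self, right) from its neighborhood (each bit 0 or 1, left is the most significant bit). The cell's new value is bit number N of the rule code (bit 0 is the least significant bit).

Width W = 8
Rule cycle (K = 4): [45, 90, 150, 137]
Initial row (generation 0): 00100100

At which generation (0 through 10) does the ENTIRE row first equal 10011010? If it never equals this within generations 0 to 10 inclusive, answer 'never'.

Answer: never

Derivation:
Gen 0: 00100100
Gen 1 (rule 45): 10100101
Gen 2 (rule 90): 00011000
Gen 3 (rule 150): 00100100
Gen 4 (rule 137): 10000001
Gen 5 (rule 45): 10111101
Gen 6 (rule 90): 00100100
Gen 7 (rule 150): 01111110
Gen 8 (rule 137): 01111100
Gen 9 (rule 45): 01000001
Gen 10 (rule 90): 10100010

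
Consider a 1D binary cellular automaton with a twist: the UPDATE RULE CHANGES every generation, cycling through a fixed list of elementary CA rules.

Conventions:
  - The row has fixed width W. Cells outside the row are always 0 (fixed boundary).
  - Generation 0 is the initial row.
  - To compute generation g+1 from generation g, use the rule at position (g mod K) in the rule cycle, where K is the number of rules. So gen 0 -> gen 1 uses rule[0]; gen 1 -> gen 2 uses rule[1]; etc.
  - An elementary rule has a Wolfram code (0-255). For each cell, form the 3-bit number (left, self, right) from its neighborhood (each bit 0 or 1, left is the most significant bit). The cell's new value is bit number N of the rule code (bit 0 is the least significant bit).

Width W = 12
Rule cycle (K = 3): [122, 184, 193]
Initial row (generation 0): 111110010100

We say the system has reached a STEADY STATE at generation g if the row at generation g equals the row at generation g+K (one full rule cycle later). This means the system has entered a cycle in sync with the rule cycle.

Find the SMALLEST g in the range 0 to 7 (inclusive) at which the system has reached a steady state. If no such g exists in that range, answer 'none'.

Gen 0: 111110010100
Gen 1 (rule 122): 100011101010
Gen 2 (rule 184): 010011010101
Gen 3 (rule 193): 000001000000
Gen 4 (rule 122): 000010100000
Gen 5 (rule 184): 000001010000
Gen 6 (rule 193): 111100000111
Gen 7 (rule 122): 100110001101
Gen 8 (rule 184): 010101001010
Gen 9 (rule 193): 000000000000
Gen 10 (rule 122): 000000000000

Answer: none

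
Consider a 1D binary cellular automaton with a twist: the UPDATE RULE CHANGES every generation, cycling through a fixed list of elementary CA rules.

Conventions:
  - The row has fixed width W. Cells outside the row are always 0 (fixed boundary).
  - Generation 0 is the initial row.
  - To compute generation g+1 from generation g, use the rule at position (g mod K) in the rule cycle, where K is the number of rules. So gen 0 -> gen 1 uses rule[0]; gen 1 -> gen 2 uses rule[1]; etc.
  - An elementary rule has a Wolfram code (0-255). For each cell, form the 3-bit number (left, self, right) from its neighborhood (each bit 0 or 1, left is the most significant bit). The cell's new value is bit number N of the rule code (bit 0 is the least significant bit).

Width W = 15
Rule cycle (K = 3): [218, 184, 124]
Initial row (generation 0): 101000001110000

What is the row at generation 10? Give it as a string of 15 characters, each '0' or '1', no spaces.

Gen 0: 101000001110000
Gen 1 (rule 218): 000100011111000
Gen 2 (rule 184): 000010011110100
Gen 3 (rule 124): 000011010011110
Gen 4 (rule 218): 000111001111111
Gen 5 (rule 184): 000110101111110
Gen 6 (rule 124): 000111111000011
Gen 7 (rule 218): 001111111100111
Gen 8 (rule 184): 001111111010110
Gen 9 (rule 124): 001000001111111
Gen 10 (rule 218): 010100011111111

Answer: 010100011111111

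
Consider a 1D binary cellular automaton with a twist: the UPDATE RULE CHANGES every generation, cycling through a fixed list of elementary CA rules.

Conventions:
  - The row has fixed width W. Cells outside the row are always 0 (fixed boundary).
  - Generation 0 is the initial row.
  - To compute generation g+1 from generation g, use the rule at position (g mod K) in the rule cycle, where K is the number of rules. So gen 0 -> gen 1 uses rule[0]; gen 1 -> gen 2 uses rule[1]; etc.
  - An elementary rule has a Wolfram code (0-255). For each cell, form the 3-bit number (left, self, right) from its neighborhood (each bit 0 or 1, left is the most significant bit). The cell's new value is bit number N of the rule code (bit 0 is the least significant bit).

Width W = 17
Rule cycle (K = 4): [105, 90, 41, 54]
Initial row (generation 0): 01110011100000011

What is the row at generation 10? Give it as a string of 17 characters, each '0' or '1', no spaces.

Answer: 00011000110110011

Derivation:
Gen 0: 01110011100000011
Gen 1 (rule 105): 01010010101111011
Gen 2 (rule 90): 10001100001001011
Gen 3 (rule 41): 00101001100000110
Gen 4 (rule 54): 01111110010001001
Gen 5 (rule 105): 01000010000100000
Gen 6 (rule 90): 10100101001010000
Gen 7 (rule 41): 01000010000100111
Gen 8 (rule 54): 11100111001111000
Gen 9 (rule 105): 10100101001001011
Gen 10 (rule 90): 00011000110110011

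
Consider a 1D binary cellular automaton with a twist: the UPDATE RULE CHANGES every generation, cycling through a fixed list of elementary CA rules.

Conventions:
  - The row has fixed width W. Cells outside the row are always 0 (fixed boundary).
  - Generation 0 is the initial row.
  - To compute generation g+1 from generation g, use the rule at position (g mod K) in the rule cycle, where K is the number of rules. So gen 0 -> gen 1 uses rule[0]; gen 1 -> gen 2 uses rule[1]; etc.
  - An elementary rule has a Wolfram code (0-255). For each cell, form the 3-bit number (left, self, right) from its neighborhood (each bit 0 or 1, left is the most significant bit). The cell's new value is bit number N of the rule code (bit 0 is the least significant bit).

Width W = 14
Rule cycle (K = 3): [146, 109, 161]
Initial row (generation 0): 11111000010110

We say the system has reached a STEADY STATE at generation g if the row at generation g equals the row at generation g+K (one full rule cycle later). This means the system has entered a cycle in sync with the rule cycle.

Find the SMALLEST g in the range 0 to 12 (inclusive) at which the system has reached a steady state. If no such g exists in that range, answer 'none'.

Gen 0: 11111000010110
Gen 1 (rule 146): 01110100100001
Gen 2 (rule 109): 01011100101101
Gen 3 (rule 161): 00101000010010
Gen 4 (rule 146): 01000100101101
Gen 5 (rule 109): 01010100111111
Gen 6 (rule 161): 00101000011110
Gen 7 (rule 146): 01000100101101
Gen 8 (rule 109): 01010100111111
Gen 9 (rule 161): 00101000011110
Gen 10 (rule 146): 01000100101101
Gen 11 (rule 109): 01010100111111
Gen 12 (rule 161): 00101000011110
Gen 13 (rule 146): 01000100101101
Gen 14 (rule 109): 01010100111111
Gen 15 (rule 161): 00101000011110

Answer: 4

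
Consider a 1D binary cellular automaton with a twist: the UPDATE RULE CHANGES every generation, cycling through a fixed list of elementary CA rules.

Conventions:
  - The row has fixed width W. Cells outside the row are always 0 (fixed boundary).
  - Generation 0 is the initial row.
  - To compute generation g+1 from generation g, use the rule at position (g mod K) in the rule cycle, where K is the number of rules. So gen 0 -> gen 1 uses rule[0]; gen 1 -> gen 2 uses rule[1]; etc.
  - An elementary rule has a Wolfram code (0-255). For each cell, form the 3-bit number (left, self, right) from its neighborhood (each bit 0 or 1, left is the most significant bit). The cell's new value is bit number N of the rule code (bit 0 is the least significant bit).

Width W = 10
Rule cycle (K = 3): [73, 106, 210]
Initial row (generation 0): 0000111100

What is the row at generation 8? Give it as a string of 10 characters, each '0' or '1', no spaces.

Answer: 1111110010

Derivation:
Gen 0: 0000111100
Gen 1 (rule 73): 1110100101
Gen 2 (rule 106): 1011001010
Gen 3 (rule 210): 0001110001
Gen 4 (rule 73): 1101010100
Gen 5 (rule 106): 1110101000
Gen 6 (rule 210): 0110000100
Gen 7 (rule 73): 0110110001
Gen 8 (rule 106): 1111110010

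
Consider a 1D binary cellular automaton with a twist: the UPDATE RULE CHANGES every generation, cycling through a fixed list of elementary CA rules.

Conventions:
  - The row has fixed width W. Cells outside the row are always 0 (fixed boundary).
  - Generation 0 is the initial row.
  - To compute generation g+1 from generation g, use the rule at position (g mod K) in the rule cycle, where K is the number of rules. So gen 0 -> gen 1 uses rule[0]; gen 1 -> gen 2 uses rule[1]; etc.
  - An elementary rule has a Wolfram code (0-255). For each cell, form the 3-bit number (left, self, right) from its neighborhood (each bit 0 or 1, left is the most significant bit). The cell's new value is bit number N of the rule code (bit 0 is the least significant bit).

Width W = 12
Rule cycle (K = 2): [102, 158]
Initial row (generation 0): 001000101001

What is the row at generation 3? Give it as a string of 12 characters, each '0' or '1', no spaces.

Gen 0: 001000101001
Gen 1 (rule 102): 011001111011
Gen 2 (rule 158): 110111110010
Gen 3 (rule 102): 011000010110

Answer: 011000010110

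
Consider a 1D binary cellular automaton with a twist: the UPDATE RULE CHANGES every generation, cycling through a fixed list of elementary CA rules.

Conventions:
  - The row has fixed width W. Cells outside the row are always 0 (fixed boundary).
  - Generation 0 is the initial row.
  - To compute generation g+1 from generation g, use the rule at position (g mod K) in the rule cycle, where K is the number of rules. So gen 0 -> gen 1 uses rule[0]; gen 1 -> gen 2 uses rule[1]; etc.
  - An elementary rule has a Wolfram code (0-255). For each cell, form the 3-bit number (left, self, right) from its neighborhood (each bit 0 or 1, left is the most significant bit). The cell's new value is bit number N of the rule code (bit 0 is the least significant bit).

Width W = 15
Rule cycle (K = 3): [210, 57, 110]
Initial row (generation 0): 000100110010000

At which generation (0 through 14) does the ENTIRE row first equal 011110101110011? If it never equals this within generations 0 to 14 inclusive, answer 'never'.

Answer: 7

Derivation:
Gen 0: 000100110010000
Gen 1 (rule 210): 001011011101000
Gen 2 (rule 57): 100110110010111
Gen 3 (rule 110): 101111110111101
Gen 4 (rule 210): 000111110011100
Gen 5 (rule 57): 110100001010011
Gen 6 (rule 110): 111100011110111
Gen 7 (rule 210): 011110101110011
Gen 8 (rule 57): 010001011001010
Gen 9 (rule 110): 110011111011110
Gen 10 (rule 210): 011101111001111
Gen 11 (rule 57): 010011000101000
Gen 12 (rule 110): 110111001111000
Gen 13 (rule 210): 010011110111100
Gen 14 (rule 57): 001010001100011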